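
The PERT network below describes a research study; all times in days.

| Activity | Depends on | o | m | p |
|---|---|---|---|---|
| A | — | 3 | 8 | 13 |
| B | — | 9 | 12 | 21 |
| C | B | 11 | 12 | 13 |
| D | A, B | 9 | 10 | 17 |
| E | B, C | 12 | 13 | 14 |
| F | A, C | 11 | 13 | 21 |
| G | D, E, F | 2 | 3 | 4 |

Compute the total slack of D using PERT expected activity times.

te_A = (3 + 4·8 + 13)/6 = 48/6 = 8
te_B = (9 + 4·12 + 21)/6 = 78/6 = 13
te_C = (11 + 4·12 + 13)/6 = 72/6 = 12
te_D = (9 + 4·10 + 17)/6 = 66/6 = 11
te_E = (12 + 4·13 + 14)/6 = 78/6 = 13
te_F = (11 + 4·13 + 21)/6 = 84/6 = 14
te_G = (2 + 4·3 + 4)/6 = 18/6 = 3

Forward pass:
ES_A = 0; EF_A = 8
ES_B = 0; EF_B = 13
ES_C = 13; EF_C = 13+12 = 25
ES_D = max(EF_A=8, EF_B=13) = 13; EF_D = 13+11 = 24
ES_E = max(EF_B=13, EF_C=25) = 25; EF_E = 25+13 = 38
ES_F = max(EF_A=8, EF_C=25) = 25; EF_F = 25+14 = 39
ES_G = max(EF_D=24, EF_E=38, EF_F=39) = 39; EF_G = 39+3 = 42
Expected project duration μ = 42 days. Critical path: B → C → F → G.

Backward pass:
LF_G = 42; LS_G = 42−3 = 39
LF_F = LS_G = 39; LS_F = 39−14 = 25
LF_E = LS_G = 39; LS_E = 39−13 = 26
LF_D = LS_G = 39; LS_D = 39−11 = 28
LF_C = min(LS_E=26, LS_F=25) = 25; LS_C = 25−12 = 13
LF_B = min(LS_C=13, LS_D=28, LS_E=26) = 13; LS_B = 13−13 = 0
LF_A = min(LS_D=28, LS_F=25) = 25; LS_A = 25−8 = 17
Slack_D = LS_D − ES_D = 28 − 13 = 15

15 days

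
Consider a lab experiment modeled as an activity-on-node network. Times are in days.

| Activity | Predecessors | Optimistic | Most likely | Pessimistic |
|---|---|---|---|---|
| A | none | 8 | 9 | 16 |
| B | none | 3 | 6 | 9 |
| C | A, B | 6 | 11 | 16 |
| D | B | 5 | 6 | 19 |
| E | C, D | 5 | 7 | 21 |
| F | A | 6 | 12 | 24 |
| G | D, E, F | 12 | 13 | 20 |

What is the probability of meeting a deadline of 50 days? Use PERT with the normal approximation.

0.949

te_A = (8 + 4·9 + 16)/6 = 60/6 = 10; σ²_A = ((16−8)/6)² = 1.778
te_B = (3 + 4·6 + 9)/6 = 36/6 = 6; σ²_B = ((9−3)/6)² = 1.000
te_C = (6 + 4·11 + 16)/6 = 66/6 = 11; σ²_C = ((16−6)/6)² = 2.778
te_D = (5 + 4·6 + 19)/6 = 48/6 = 8; σ²_D = ((19−5)/6)² = 5.444
te_E = (5 + 4·7 + 21)/6 = 54/6 = 9; σ²_E = ((21−5)/6)² = 7.111
te_F = (6 + 4·12 + 24)/6 = 78/6 = 13; σ²_F = ((24−6)/6)² = 9.000
te_G = (12 + 4·13 + 20)/6 = 84/6 = 14; σ²_G = ((20−12)/6)² = 1.778

Forward pass:
ES_A = 0; EF_A = 10
ES_B = 0; EF_B = 6
ES_C = max(EF_A=10, EF_B=6) = 10; EF_C = 10+11 = 21
ES_D = 6; EF_D = 6+8 = 14
ES_E = max(EF_C=21, EF_D=14) = 21; EF_E = 21+9 = 30
ES_F = 10; EF_F = 10+13 = 23
ES_G = max(EF_D=14, EF_E=30, EF_F=23) = 30; EF_G = 30+14 = 44
Expected project duration μ = 44 days. Critical path: A → C → E → G.

Variance along critical path = 1.778 + 2.778 + 7.111 + 1.778 = 13.444; σ = √13.444 = 3.667 days.
Z = (50 − 44) / 3.667 = 1.636
P(T ≤ 50) = Φ(1.636) ≈ 0.949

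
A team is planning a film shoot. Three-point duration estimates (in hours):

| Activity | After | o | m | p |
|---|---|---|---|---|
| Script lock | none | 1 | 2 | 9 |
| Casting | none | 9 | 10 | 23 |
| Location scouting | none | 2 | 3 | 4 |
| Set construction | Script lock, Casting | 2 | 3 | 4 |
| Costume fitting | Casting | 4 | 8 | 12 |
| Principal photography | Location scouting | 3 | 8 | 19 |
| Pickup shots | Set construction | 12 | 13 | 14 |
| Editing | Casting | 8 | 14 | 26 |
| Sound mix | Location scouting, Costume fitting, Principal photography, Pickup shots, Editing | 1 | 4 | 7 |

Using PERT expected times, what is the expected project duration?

32 hours

te_Script lock = (1 + 4·2 + 9)/6 = 18/6 = 3
te_Casting = (9 + 4·10 + 23)/6 = 72/6 = 12
te_Location scouting = (2 + 4·3 + 4)/6 = 18/6 = 3
te_Set construction = (2 + 4·3 + 4)/6 = 18/6 = 3
te_Costume fitting = (4 + 4·8 + 12)/6 = 48/6 = 8
te_Principal photography = (3 + 4·8 + 19)/6 = 54/6 = 9
te_Pickup shots = (12 + 4·13 + 14)/6 = 78/6 = 13
te_Editing = (8 + 4·14 + 26)/6 = 90/6 = 15
te_Sound mix = (1 + 4·4 + 7)/6 = 24/6 = 4

Forward pass:
ES_Script lock = 0; EF_Script lock = 3
ES_Casting = 0; EF_Casting = 12
ES_Location scouting = 0; EF_Location scouting = 3
ES_Set construction = max(EF_Script lock=3, EF_Casting=12) = 12; EF_Set construction = 12+3 = 15
ES_Costume fitting = 12; EF_Costume fitting = 12+8 = 20
ES_Principal photography = 3; EF_Principal photography = 3+9 = 12
ES_Pickup shots = 15; EF_Pickup shots = 15+13 = 28
ES_Editing = 12; EF_Editing = 12+15 = 27
ES_Sound mix = max(EF_Location scouting=3, EF_Costume fitting=20, EF_Principal photography=12, EF_Pickup shots=28, EF_Editing=27) = 28; EF_Sound mix = 28+4 = 32
Expected project duration μ = 32 hours. Critical path: Casting → Set construction → Pickup shots → Sound mix.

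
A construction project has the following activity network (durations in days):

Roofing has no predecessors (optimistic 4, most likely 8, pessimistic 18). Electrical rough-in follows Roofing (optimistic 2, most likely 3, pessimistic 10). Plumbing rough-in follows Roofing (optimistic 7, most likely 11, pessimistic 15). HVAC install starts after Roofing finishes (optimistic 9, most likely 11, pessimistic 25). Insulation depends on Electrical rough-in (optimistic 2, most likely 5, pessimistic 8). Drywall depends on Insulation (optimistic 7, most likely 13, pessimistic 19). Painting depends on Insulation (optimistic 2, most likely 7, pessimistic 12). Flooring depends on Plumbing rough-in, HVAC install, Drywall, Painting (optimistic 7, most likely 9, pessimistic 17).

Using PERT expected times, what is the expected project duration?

te_Roofing = (4 + 4·8 + 18)/6 = 54/6 = 9
te_Electrical rough-in = (2 + 4·3 + 10)/6 = 24/6 = 4
te_Plumbing rough-in = (7 + 4·11 + 15)/6 = 66/6 = 11
te_HVAC install = (9 + 4·11 + 25)/6 = 78/6 = 13
te_Insulation = (2 + 4·5 + 8)/6 = 30/6 = 5
te_Drywall = (7 + 4·13 + 19)/6 = 78/6 = 13
te_Painting = (2 + 4·7 + 12)/6 = 42/6 = 7
te_Flooring = (7 + 4·9 + 17)/6 = 60/6 = 10

Forward pass:
ES_Roofing = 0; EF_Roofing = 9
ES_Electrical rough-in = 9; EF_Electrical rough-in = 9+4 = 13
ES_Plumbing rough-in = 9; EF_Plumbing rough-in = 9+11 = 20
ES_HVAC install = 9; EF_HVAC install = 9+13 = 22
ES_Insulation = 13; EF_Insulation = 13+5 = 18
ES_Drywall = 18; EF_Drywall = 18+13 = 31
ES_Painting = 18; EF_Painting = 18+7 = 25
ES_Flooring = max(EF_Plumbing rough-in=20, EF_HVAC install=22, EF_Drywall=31, EF_Painting=25) = 31; EF_Flooring = 31+10 = 41
Expected project duration μ = 41 days. Critical path: Roofing → Electrical rough-in → Insulation → Drywall → Flooring.

41 days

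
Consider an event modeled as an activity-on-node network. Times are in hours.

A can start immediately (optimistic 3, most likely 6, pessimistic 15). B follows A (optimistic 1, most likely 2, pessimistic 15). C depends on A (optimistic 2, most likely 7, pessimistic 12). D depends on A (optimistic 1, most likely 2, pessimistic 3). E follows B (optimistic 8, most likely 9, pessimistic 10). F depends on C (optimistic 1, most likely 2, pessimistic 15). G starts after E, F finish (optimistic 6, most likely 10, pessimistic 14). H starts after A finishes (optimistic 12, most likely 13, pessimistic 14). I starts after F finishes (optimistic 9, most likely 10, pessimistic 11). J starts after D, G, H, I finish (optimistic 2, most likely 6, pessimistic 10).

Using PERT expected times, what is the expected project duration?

te_A = (3 + 4·6 + 15)/6 = 42/6 = 7
te_B = (1 + 4·2 + 15)/6 = 24/6 = 4
te_C = (2 + 4·7 + 12)/6 = 42/6 = 7
te_D = (1 + 4·2 + 3)/6 = 12/6 = 2
te_E = (8 + 4·9 + 10)/6 = 54/6 = 9
te_F = (1 + 4·2 + 15)/6 = 24/6 = 4
te_G = (6 + 4·10 + 14)/6 = 60/6 = 10
te_H = (12 + 4·13 + 14)/6 = 78/6 = 13
te_I = (9 + 4·10 + 11)/6 = 60/6 = 10
te_J = (2 + 4·6 + 10)/6 = 36/6 = 6

Forward pass:
ES_A = 0; EF_A = 7
ES_B = 7; EF_B = 7+4 = 11
ES_C = 7; EF_C = 7+7 = 14
ES_D = 7; EF_D = 7+2 = 9
ES_E = 11; EF_E = 11+9 = 20
ES_F = 14; EF_F = 14+4 = 18
ES_G = max(EF_E=20, EF_F=18) = 20; EF_G = 20+10 = 30
ES_H = 7; EF_H = 7+13 = 20
ES_I = 18; EF_I = 18+10 = 28
ES_J = max(EF_D=9, EF_G=30, EF_H=20, EF_I=28) = 30; EF_J = 30+6 = 36
Expected project duration μ = 36 hours. Critical path: A → B → E → G → J.

36 hours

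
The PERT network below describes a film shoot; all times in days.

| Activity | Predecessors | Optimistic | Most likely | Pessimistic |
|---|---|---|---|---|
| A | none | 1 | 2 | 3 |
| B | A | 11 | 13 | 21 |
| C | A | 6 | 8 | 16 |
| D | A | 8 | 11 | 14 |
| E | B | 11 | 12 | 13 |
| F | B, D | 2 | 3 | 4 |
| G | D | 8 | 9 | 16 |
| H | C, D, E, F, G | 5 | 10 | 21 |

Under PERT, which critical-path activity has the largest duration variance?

te_A = (1 + 4·2 + 3)/6 = 12/6 = 2; σ²_A = ((3−1)/6)² = 0.111
te_B = (11 + 4·13 + 21)/6 = 84/6 = 14; σ²_B = ((21−11)/6)² = 2.778
te_C = (6 + 4·8 + 16)/6 = 54/6 = 9; σ²_C = ((16−6)/6)² = 2.778
te_D = (8 + 4·11 + 14)/6 = 66/6 = 11; σ²_D = ((14−8)/6)² = 1.000
te_E = (11 + 4·12 + 13)/6 = 72/6 = 12; σ²_E = ((13−11)/6)² = 0.111
te_F = (2 + 4·3 + 4)/6 = 18/6 = 3; σ²_F = ((4−2)/6)² = 0.111
te_G = (8 + 4·9 + 16)/6 = 60/6 = 10; σ²_G = ((16−8)/6)² = 1.778
te_H = (5 + 4·10 + 21)/6 = 66/6 = 11; σ²_H = ((21−5)/6)² = 7.111

Forward pass:
ES_A = 0; EF_A = 2
ES_B = 2; EF_B = 2+14 = 16
ES_C = 2; EF_C = 2+9 = 11
ES_D = 2; EF_D = 2+11 = 13
ES_E = 16; EF_E = 16+12 = 28
ES_F = max(EF_B=16, EF_D=13) = 16; EF_F = 16+3 = 19
ES_G = 13; EF_G = 13+10 = 23
ES_H = max(EF_C=11, EF_D=13, EF_E=28, EF_F=19, EF_G=23) = 28; EF_H = 28+11 = 39
Expected project duration μ = 39 days. Critical path: A → B → E → H.

Variances on critical path: σ²_A=0.111, σ²_B=2.778, σ²_E=0.111, σ²_H=7.111.
Largest is σ²_H = 7.111.

H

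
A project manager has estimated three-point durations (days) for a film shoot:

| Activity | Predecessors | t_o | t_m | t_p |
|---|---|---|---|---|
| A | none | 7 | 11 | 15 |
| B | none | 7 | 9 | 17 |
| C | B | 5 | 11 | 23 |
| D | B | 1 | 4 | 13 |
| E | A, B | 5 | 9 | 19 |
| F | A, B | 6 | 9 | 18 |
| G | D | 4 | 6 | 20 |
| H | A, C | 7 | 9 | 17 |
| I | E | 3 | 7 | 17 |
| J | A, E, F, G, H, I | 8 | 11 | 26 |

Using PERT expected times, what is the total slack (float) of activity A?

te_A = (7 + 4·11 + 15)/6 = 66/6 = 11
te_B = (7 + 4·9 + 17)/6 = 60/6 = 10
te_C = (5 + 4·11 + 23)/6 = 72/6 = 12
te_D = (1 + 4·4 + 13)/6 = 30/6 = 5
te_E = (5 + 4·9 + 19)/6 = 60/6 = 10
te_F = (6 + 4·9 + 18)/6 = 60/6 = 10
te_G = (4 + 4·6 + 20)/6 = 48/6 = 8
te_H = (7 + 4·9 + 17)/6 = 60/6 = 10
te_I = (3 + 4·7 + 17)/6 = 48/6 = 8
te_J = (8 + 4·11 + 26)/6 = 78/6 = 13

Forward pass:
ES_A = 0; EF_A = 11
ES_B = 0; EF_B = 10
ES_C = 10; EF_C = 10+12 = 22
ES_D = 10; EF_D = 10+5 = 15
ES_E = max(EF_A=11, EF_B=10) = 11; EF_E = 11+10 = 21
ES_F = max(EF_A=11, EF_B=10) = 11; EF_F = 11+10 = 21
ES_G = 15; EF_G = 15+8 = 23
ES_H = max(EF_A=11, EF_C=22) = 22; EF_H = 22+10 = 32
ES_I = 21; EF_I = 21+8 = 29
ES_J = max(EF_A=11, EF_E=21, EF_F=21, EF_G=23, EF_H=32, EF_I=29) = 32; EF_J = 32+13 = 45
Expected project duration μ = 45 days. Critical path: B → C → H → J.

Backward pass:
LF_J = 45; LS_J = 45−13 = 32
LF_I = LS_J = 32; LS_I = 32−8 = 24
LF_H = LS_J = 32; LS_H = 32−10 = 22
LF_G = LS_J = 32; LS_G = 32−8 = 24
LF_F = LS_J = 32; LS_F = 32−10 = 22
LF_E = min(LS_I=24, LS_J=32) = 24; LS_E = 24−10 = 14
LF_D = LS_G = 24; LS_D = 24−5 = 19
LF_C = LS_H = 22; LS_C = 22−12 = 10
LF_B = min(LS_C=10, LS_D=19, LS_E=14, LS_F=22) = 10; LS_B = 10−10 = 0
LF_A = min(LS_E=14, LS_F=22, LS_H=22, LS_J=32) = 14; LS_A = 14−11 = 3
Slack_A = LS_A − ES_A = 3 − 0 = 3

3 days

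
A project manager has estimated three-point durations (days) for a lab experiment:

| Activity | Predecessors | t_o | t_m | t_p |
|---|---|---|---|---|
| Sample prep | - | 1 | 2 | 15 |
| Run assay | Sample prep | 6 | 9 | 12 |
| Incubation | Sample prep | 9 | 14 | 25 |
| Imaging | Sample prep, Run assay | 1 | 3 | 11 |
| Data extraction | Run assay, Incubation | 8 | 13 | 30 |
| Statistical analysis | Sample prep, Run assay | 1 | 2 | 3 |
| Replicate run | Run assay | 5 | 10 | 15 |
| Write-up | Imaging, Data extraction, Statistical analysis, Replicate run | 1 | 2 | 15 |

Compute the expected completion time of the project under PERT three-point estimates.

38 days

te_Sample prep = (1 + 4·2 + 15)/6 = 24/6 = 4
te_Run assay = (6 + 4·9 + 12)/6 = 54/6 = 9
te_Incubation = (9 + 4·14 + 25)/6 = 90/6 = 15
te_Imaging = (1 + 4·3 + 11)/6 = 24/6 = 4
te_Data extraction = (8 + 4·13 + 30)/6 = 90/6 = 15
te_Statistical analysis = (1 + 4·2 + 3)/6 = 12/6 = 2
te_Replicate run = (5 + 4·10 + 15)/6 = 60/6 = 10
te_Write-up = (1 + 4·2 + 15)/6 = 24/6 = 4

Forward pass:
ES_Sample prep = 0; EF_Sample prep = 4
ES_Run assay = 4; EF_Run assay = 4+9 = 13
ES_Incubation = 4; EF_Incubation = 4+15 = 19
ES_Imaging = max(EF_Sample prep=4, EF_Run assay=13) = 13; EF_Imaging = 13+4 = 17
ES_Data extraction = max(EF_Run assay=13, EF_Incubation=19) = 19; EF_Data extraction = 19+15 = 34
ES_Statistical analysis = max(EF_Sample prep=4, EF_Run assay=13) = 13; EF_Statistical analysis = 13+2 = 15
ES_Replicate run = 13; EF_Replicate run = 13+10 = 23
ES_Write-up = max(EF_Imaging=17, EF_Data extraction=34, EF_Statistical analysis=15, EF_Replicate run=23) = 34; EF_Write-up = 34+4 = 38
Expected project duration μ = 38 days. Critical path: Sample prep → Incubation → Data extraction → Write-up.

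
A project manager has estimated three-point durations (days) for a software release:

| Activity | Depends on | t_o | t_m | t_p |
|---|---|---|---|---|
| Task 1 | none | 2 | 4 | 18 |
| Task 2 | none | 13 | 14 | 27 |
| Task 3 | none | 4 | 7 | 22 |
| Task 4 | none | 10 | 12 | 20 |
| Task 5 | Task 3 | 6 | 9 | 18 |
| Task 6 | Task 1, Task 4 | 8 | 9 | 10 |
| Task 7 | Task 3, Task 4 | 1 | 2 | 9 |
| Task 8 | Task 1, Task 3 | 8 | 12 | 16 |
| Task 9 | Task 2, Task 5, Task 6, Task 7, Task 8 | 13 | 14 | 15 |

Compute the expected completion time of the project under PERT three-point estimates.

te_Task 1 = (2 + 4·4 + 18)/6 = 36/6 = 6
te_Task 2 = (13 + 4·14 + 27)/6 = 96/6 = 16
te_Task 3 = (4 + 4·7 + 22)/6 = 54/6 = 9
te_Task 4 = (10 + 4·12 + 20)/6 = 78/6 = 13
te_Task 5 = (6 + 4·9 + 18)/6 = 60/6 = 10
te_Task 6 = (8 + 4·9 + 10)/6 = 54/6 = 9
te_Task 7 = (1 + 4·2 + 9)/6 = 18/6 = 3
te_Task 8 = (8 + 4·12 + 16)/6 = 72/6 = 12
te_Task 9 = (13 + 4·14 + 15)/6 = 84/6 = 14

Forward pass:
ES_Task 1 = 0; EF_Task 1 = 6
ES_Task 2 = 0; EF_Task 2 = 16
ES_Task 3 = 0; EF_Task 3 = 9
ES_Task 4 = 0; EF_Task 4 = 13
ES_Task 5 = 9; EF_Task 5 = 9+10 = 19
ES_Task 6 = max(EF_Task 1=6, EF_Task 4=13) = 13; EF_Task 6 = 13+9 = 22
ES_Task 7 = max(EF_Task 3=9, EF_Task 4=13) = 13; EF_Task 7 = 13+3 = 16
ES_Task 8 = max(EF_Task 1=6, EF_Task 3=9) = 9; EF_Task 8 = 9+12 = 21
ES_Task 9 = max(EF_Task 2=16, EF_Task 5=19, EF_Task 6=22, EF_Task 7=16, EF_Task 8=21) = 22; EF_Task 9 = 22+14 = 36
Expected project duration μ = 36 days. Critical path: Task 4 → Task 6 → Task 9.

36 days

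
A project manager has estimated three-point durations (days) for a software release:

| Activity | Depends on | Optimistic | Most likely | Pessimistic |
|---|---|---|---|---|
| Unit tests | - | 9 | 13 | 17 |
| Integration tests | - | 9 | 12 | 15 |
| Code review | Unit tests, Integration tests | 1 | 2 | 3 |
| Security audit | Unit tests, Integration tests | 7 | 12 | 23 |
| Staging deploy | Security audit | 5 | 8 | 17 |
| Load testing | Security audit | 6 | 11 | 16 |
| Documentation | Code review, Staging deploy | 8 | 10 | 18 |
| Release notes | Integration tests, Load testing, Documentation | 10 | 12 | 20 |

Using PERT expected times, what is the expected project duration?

59 days

te_Unit tests = (9 + 4·13 + 17)/6 = 78/6 = 13
te_Integration tests = (9 + 4·12 + 15)/6 = 72/6 = 12
te_Code review = (1 + 4·2 + 3)/6 = 12/6 = 2
te_Security audit = (7 + 4·12 + 23)/6 = 78/6 = 13
te_Staging deploy = (5 + 4·8 + 17)/6 = 54/6 = 9
te_Load testing = (6 + 4·11 + 16)/6 = 66/6 = 11
te_Documentation = (8 + 4·10 + 18)/6 = 66/6 = 11
te_Release notes = (10 + 4·12 + 20)/6 = 78/6 = 13

Forward pass:
ES_Unit tests = 0; EF_Unit tests = 13
ES_Integration tests = 0; EF_Integration tests = 12
ES_Code review = max(EF_Unit tests=13, EF_Integration tests=12) = 13; EF_Code review = 13+2 = 15
ES_Security audit = max(EF_Unit tests=13, EF_Integration tests=12) = 13; EF_Security audit = 13+13 = 26
ES_Staging deploy = 26; EF_Staging deploy = 26+9 = 35
ES_Load testing = 26; EF_Load testing = 26+11 = 37
ES_Documentation = max(EF_Code review=15, EF_Staging deploy=35) = 35; EF_Documentation = 35+11 = 46
ES_Release notes = max(EF_Integration tests=12, EF_Load testing=37, EF_Documentation=46) = 46; EF_Release notes = 46+13 = 59
Expected project duration μ = 59 days. Critical path: Unit tests → Security audit → Staging deploy → Documentation → Release notes.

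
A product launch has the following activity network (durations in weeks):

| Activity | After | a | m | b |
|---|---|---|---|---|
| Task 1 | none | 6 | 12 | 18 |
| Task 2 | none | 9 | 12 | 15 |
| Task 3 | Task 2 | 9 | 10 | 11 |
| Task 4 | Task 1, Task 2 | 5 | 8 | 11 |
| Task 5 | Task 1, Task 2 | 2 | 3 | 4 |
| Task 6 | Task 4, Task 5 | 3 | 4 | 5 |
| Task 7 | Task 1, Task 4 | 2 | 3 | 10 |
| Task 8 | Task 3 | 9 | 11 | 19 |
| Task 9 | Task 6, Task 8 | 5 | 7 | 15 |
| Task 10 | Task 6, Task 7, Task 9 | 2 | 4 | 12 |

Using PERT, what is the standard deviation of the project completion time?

3.07 weeks

te_Task 1 = (6 + 4·12 + 18)/6 = 72/6 = 12; σ²_Task 1 = ((18−6)/6)² = 4.000
te_Task 2 = (9 + 4·12 + 15)/6 = 72/6 = 12; σ²_Task 2 = ((15−9)/6)² = 1.000
te_Task 3 = (9 + 4·10 + 11)/6 = 60/6 = 10; σ²_Task 3 = ((11−9)/6)² = 0.111
te_Task 4 = (5 + 4·8 + 11)/6 = 48/6 = 8; σ²_Task 4 = ((11−5)/6)² = 1.000
te_Task 5 = (2 + 4·3 + 4)/6 = 18/6 = 3; σ²_Task 5 = ((4−2)/6)² = 0.111
te_Task 6 = (3 + 4·4 + 5)/6 = 24/6 = 4; σ²_Task 6 = ((5−3)/6)² = 0.111
te_Task 7 = (2 + 4·3 + 10)/6 = 24/6 = 4; σ²_Task 7 = ((10−2)/6)² = 1.778
te_Task 8 = (9 + 4·11 + 19)/6 = 72/6 = 12; σ²_Task 8 = ((19−9)/6)² = 2.778
te_Task 9 = (5 + 4·7 + 15)/6 = 48/6 = 8; σ²_Task 9 = ((15−5)/6)² = 2.778
te_Task 10 = (2 + 4·4 + 12)/6 = 30/6 = 5; σ²_Task 10 = ((12−2)/6)² = 2.778

Forward pass:
ES_Task 1 = 0; EF_Task 1 = 12
ES_Task 2 = 0; EF_Task 2 = 12
ES_Task 3 = 12; EF_Task 3 = 12+10 = 22
ES_Task 4 = max(EF_Task 1=12, EF_Task 2=12) = 12; EF_Task 4 = 12+8 = 20
ES_Task 5 = max(EF_Task 1=12, EF_Task 2=12) = 12; EF_Task 5 = 12+3 = 15
ES_Task 6 = max(EF_Task 4=20, EF_Task 5=15) = 20; EF_Task 6 = 20+4 = 24
ES_Task 7 = max(EF_Task 1=12, EF_Task 4=20) = 20; EF_Task 7 = 20+4 = 24
ES_Task 8 = 22; EF_Task 8 = 22+12 = 34
ES_Task 9 = max(EF_Task 6=24, EF_Task 8=34) = 34; EF_Task 9 = 34+8 = 42
ES_Task 10 = max(EF_Task 6=24, EF_Task 7=24, EF_Task 9=42) = 42; EF_Task 10 = 42+5 = 47
Expected project duration μ = 47 weeks. Critical path: Task 2 → Task 3 → Task 8 → Task 9 → Task 10.

Variance along critical path = 1.000 + 0.111 + 2.778 + 2.778 + 2.778 = 9.444
σ = √9.444 = 3.073 weeks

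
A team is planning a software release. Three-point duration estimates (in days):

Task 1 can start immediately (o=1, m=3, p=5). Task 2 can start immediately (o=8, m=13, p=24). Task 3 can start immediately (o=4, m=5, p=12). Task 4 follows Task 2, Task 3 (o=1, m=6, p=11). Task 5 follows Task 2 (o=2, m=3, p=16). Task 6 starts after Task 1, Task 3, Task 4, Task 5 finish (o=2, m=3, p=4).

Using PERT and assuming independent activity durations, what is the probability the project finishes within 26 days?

te_Task 1 = (1 + 4·3 + 5)/6 = 18/6 = 3; σ²_Task 1 = ((5−1)/6)² = 0.444
te_Task 2 = (8 + 4·13 + 24)/6 = 84/6 = 14; σ²_Task 2 = ((24−8)/6)² = 7.111
te_Task 3 = (4 + 4·5 + 12)/6 = 36/6 = 6; σ²_Task 3 = ((12−4)/6)² = 1.778
te_Task 4 = (1 + 4·6 + 11)/6 = 36/6 = 6; σ²_Task 4 = ((11−1)/6)² = 2.778
te_Task 5 = (2 + 4·3 + 16)/6 = 30/6 = 5; σ²_Task 5 = ((16−2)/6)² = 5.444
te_Task 6 = (2 + 4·3 + 4)/6 = 18/6 = 3; σ²_Task 6 = ((4−2)/6)² = 0.111

Forward pass:
ES_Task 1 = 0; EF_Task 1 = 3
ES_Task 2 = 0; EF_Task 2 = 14
ES_Task 3 = 0; EF_Task 3 = 6
ES_Task 4 = max(EF_Task 2=14, EF_Task 3=6) = 14; EF_Task 4 = 14+6 = 20
ES_Task 5 = 14; EF_Task 5 = 14+5 = 19
ES_Task 6 = max(EF_Task 1=3, EF_Task 3=6, EF_Task 4=20, EF_Task 5=19) = 20; EF_Task 6 = 20+3 = 23
Expected project duration μ = 23 days. Critical path: Task 2 → Task 4 → Task 6.

Variance along critical path = 7.111 + 2.778 + 0.111 = 10.000; σ = √10.000 = 3.162 days.
Z = (26 − 23) / 3.162 = 0.949
P(T ≤ 26) = Φ(0.949) ≈ 0.829

0.829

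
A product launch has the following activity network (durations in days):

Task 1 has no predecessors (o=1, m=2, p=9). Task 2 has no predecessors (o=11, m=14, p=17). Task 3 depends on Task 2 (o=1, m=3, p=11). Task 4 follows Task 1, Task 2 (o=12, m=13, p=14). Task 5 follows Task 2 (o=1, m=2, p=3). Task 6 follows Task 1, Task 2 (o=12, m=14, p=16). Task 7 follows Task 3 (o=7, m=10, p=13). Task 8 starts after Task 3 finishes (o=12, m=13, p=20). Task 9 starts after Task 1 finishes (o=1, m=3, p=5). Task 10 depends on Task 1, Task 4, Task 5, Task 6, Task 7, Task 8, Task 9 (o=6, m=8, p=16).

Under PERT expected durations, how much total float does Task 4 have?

te_Task 1 = (1 + 4·2 + 9)/6 = 18/6 = 3
te_Task 2 = (11 + 4·14 + 17)/6 = 84/6 = 14
te_Task 3 = (1 + 4·3 + 11)/6 = 24/6 = 4
te_Task 4 = (12 + 4·13 + 14)/6 = 78/6 = 13
te_Task 5 = (1 + 4·2 + 3)/6 = 12/6 = 2
te_Task 6 = (12 + 4·14 + 16)/6 = 84/6 = 14
te_Task 7 = (7 + 4·10 + 13)/6 = 60/6 = 10
te_Task 8 = (12 + 4·13 + 20)/6 = 84/6 = 14
te_Task 9 = (1 + 4·3 + 5)/6 = 18/6 = 3
te_Task 10 = (6 + 4·8 + 16)/6 = 54/6 = 9

Forward pass:
ES_Task 1 = 0; EF_Task 1 = 3
ES_Task 2 = 0; EF_Task 2 = 14
ES_Task 3 = 14; EF_Task 3 = 14+4 = 18
ES_Task 4 = max(EF_Task 1=3, EF_Task 2=14) = 14; EF_Task 4 = 14+13 = 27
ES_Task 5 = 14; EF_Task 5 = 14+2 = 16
ES_Task 6 = max(EF_Task 1=3, EF_Task 2=14) = 14; EF_Task 6 = 14+14 = 28
ES_Task 7 = 18; EF_Task 7 = 18+10 = 28
ES_Task 8 = 18; EF_Task 8 = 18+14 = 32
ES_Task 9 = 3; EF_Task 9 = 3+3 = 6
ES_Task 10 = max(EF_Task 1=3, EF_Task 4=27, EF_Task 5=16, EF_Task 6=28, EF_Task 7=28, EF_Task 8=32, EF_Task 9=6) = 32; EF_Task 10 = 32+9 = 41
Expected project duration μ = 41 days. Critical path: Task 2 → Task 3 → Task 8 → Task 10.

Backward pass:
LF_Task 10 = 41; LS_Task 10 = 41−9 = 32
LF_Task 9 = LS_Task 10 = 32; LS_Task 9 = 32−3 = 29
LF_Task 8 = LS_Task 10 = 32; LS_Task 8 = 32−14 = 18
LF_Task 7 = LS_Task 10 = 32; LS_Task 7 = 32−10 = 22
LF_Task 6 = LS_Task 10 = 32; LS_Task 6 = 32−14 = 18
LF_Task 5 = LS_Task 10 = 32; LS_Task 5 = 32−2 = 30
LF_Task 4 = LS_Task 10 = 32; LS_Task 4 = 32−13 = 19
LF_Task 3 = min(LS_Task 7=22, LS_Task 8=18) = 18; LS_Task 3 = 18−4 = 14
LF_Task 2 = min(LS_Task 3=14, LS_Task 4=19, LS_Task 5=30, LS_Task 6=18) = 14; LS_Task 2 = 14−14 = 0
LF_Task 1 = min(LS_Task 4=19, LS_Task 6=18, LS_Task 9=29, LS_Task 10=32) = 18; LS_Task 1 = 18−3 = 15
Slack_Task 4 = LS_Task 4 − ES_Task 4 = 19 − 14 = 5

5 days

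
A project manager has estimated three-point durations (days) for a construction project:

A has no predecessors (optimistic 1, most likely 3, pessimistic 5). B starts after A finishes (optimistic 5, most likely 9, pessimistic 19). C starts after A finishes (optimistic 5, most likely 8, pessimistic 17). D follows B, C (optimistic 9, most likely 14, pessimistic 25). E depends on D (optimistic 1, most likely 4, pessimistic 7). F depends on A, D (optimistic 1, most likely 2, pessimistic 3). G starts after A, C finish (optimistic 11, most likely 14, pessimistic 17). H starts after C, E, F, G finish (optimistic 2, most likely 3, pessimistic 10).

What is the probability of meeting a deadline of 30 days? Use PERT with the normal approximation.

0.065

te_A = (1 + 4·3 + 5)/6 = 18/6 = 3; σ²_A = ((5−1)/6)² = 0.444
te_B = (5 + 4·9 + 19)/6 = 60/6 = 10; σ²_B = ((19−5)/6)² = 5.444
te_C = (5 + 4·8 + 17)/6 = 54/6 = 9; σ²_C = ((17−5)/6)² = 4.000
te_D = (9 + 4·14 + 25)/6 = 90/6 = 15; σ²_D = ((25−9)/6)² = 7.111
te_E = (1 + 4·4 + 7)/6 = 24/6 = 4; σ²_E = ((7−1)/6)² = 1.000
te_F = (1 + 4·2 + 3)/6 = 12/6 = 2; σ²_F = ((3−1)/6)² = 0.111
te_G = (11 + 4·14 + 17)/6 = 84/6 = 14; σ²_G = ((17−11)/6)² = 1.000
te_H = (2 + 4·3 + 10)/6 = 24/6 = 4; σ²_H = ((10−2)/6)² = 1.778

Forward pass:
ES_A = 0; EF_A = 3
ES_B = 3; EF_B = 3+10 = 13
ES_C = 3; EF_C = 3+9 = 12
ES_D = max(EF_B=13, EF_C=12) = 13; EF_D = 13+15 = 28
ES_E = 28; EF_E = 28+4 = 32
ES_F = max(EF_A=3, EF_D=28) = 28; EF_F = 28+2 = 30
ES_G = max(EF_A=3, EF_C=12) = 12; EF_G = 12+14 = 26
ES_H = max(EF_C=12, EF_E=32, EF_F=30, EF_G=26) = 32; EF_H = 32+4 = 36
Expected project duration μ = 36 days. Critical path: A → B → D → E → H.

Variance along critical path = 0.444 + 5.444 + 7.111 + 1.000 + 1.778 = 15.778; σ = √15.778 = 3.972 days.
Z = (30 − 36) / 3.972 = -1.511
P(T ≤ 30) = Φ(-1.511) ≈ 0.065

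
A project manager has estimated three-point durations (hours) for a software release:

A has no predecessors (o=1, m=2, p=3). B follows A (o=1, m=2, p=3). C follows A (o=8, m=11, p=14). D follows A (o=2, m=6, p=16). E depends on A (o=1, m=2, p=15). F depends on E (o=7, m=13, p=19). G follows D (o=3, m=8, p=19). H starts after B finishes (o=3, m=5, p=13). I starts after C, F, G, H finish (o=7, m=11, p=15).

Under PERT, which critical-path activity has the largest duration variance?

te_A = (1 + 4·2 + 3)/6 = 12/6 = 2; σ²_A = ((3−1)/6)² = 0.111
te_B = (1 + 4·2 + 3)/6 = 12/6 = 2; σ²_B = ((3−1)/6)² = 0.111
te_C = (8 + 4·11 + 14)/6 = 66/6 = 11; σ²_C = ((14−8)/6)² = 1.000
te_D = (2 + 4·6 + 16)/6 = 42/6 = 7; σ²_D = ((16−2)/6)² = 5.444
te_E = (1 + 4·2 + 15)/6 = 24/6 = 4; σ²_E = ((15−1)/6)² = 5.444
te_F = (7 + 4·13 + 19)/6 = 78/6 = 13; σ²_F = ((19−7)/6)² = 4.000
te_G = (3 + 4·8 + 19)/6 = 54/6 = 9; σ²_G = ((19−3)/6)² = 7.111
te_H = (3 + 4·5 + 13)/6 = 36/6 = 6; σ²_H = ((13−3)/6)² = 2.778
te_I = (7 + 4·11 + 15)/6 = 66/6 = 11; σ²_I = ((15−7)/6)² = 1.778

Forward pass:
ES_A = 0; EF_A = 2
ES_B = 2; EF_B = 2+2 = 4
ES_C = 2; EF_C = 2+11 = 13
ES_D = 2; EF_D = 2+7 = 9
ES_E = 2; EF_E = 2+4 = 6
ES_F = 6; EF_F = 6+13 = 19
ES_G = 9; EF_G = 9+9 = 18
ES_H = 4; EF_H = 4+6 = 10
ES_I = max(EF_C=13, EF_F=19, EF_G=18, EF_H=10) = 19; EF_I = 19+11 = 30
Expected project duration μ = 30 hours. Critical path: A → E → F → I.

Variances on critical path: σ²_A=0.111, σ²_E=5.444, σ²_F=4.000, σ²_I=1.778.
Largest is σ²_E = 5.444.

E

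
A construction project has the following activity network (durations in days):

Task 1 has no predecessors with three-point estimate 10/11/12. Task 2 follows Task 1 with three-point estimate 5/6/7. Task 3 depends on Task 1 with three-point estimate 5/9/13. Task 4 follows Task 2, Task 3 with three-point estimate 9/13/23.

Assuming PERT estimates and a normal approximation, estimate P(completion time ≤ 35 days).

te_Task 1 = (10 + 4·11 + 12)/6 = 66/6 = 11; σ²_Task 1 = ((12−10)/6)² = 0.111
te_Task 2 = (5 + 4·6 + 7)/6 = 36/6 = 6; σ²_Task 2 = ((7−5)/6)² = 0.111
te_Task 3 = (5 + 4·9 + 13)/6 = 54/6 = 9; σ²_Task 3 = ((13−5)/6)² = 1.778
te_Task 4 = (9 + 4·13 + 23)/6 = 84/6 = 14; σ²_Task 4 = ((23−9)/6)² = 5.444

Forward pass:
ES_Task 1 = 0; EF_Task 1 = 11
ES_Task 2 = 11; EF_Task 2 = 11+6 = 17
ES_Task 3 = 11; EF_Task 3 = 11+9 = 20
ES_Task 4 = max(EF_Task 2=17, EF_Task 3=20) = 20; EF_Task 4 = 20+14 = 34
Expected project duration μ = 34 days. Critical path: Task 1 → Task 3 → Task 4.

Variance along critical path = 0.111 + 1.778 + 5.444 = 7.333; σ = √7.333 = 2.708 days.
Z = (35 − 34) / 2.708 = 0.369
P(T ≤ 35) = Φ(0.369) ≈ 0.644

0.644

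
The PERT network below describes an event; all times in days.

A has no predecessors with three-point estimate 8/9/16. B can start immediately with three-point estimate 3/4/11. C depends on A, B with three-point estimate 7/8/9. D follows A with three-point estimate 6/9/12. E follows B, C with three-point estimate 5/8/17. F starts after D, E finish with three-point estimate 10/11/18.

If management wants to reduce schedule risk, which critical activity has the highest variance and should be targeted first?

E

te_A = (8 + 4·9 + 16)/6 = 60/6 = 10; σ²_A = ((16−8)/6)² = 1.778
te_B = (3 + 4·4 + 11)/6 = 30/6 = 5; σ²_B = ((11−3)/6)² = 1.778
te_C = (7 + 4·8 + 9)/6 = 48/6 = 8; σ²_C = ((9−7)/6)² = 0.111
te_D = (6 + 4·9 + 12)/6 = 54/6 = 9; σ²_D = ((12−6)/6)² = 1.000
te_E = (5 + 4·8 + 17)/6 = 54/6 = 9; σ²_E = ((17−5)/6)² = 4.000
te_F = (10 + 4·11 + 18)/6 = 72/6 = 12; σ²_F = ((18−10)/6)² = 1.778

Forward pass:
ES_A = 0; EF_A = 10
ES_B = 0; EF_B = 5
ES_C = max(EF_A=10, EF_B=5) = 10; EF_C = 10+8 = 18
ES_D = 10; EF_D = 10+9 = 19
ES_E = max(EF_B=5, EF_C=18) = 18; EF_E = 18+9 = 27
ES_F = max(EF_D=19, EF_E=27) = 27; EF_F = 27+12 = 39
Expected project duration μ = 39 days. Critical path: A → C → E → F.

Variances on critical path: σ²_A=1.778, σ²_C=0.111, σ²_E=4.000, σ²_F=1.778.
Largest is σ²_E = 4.000.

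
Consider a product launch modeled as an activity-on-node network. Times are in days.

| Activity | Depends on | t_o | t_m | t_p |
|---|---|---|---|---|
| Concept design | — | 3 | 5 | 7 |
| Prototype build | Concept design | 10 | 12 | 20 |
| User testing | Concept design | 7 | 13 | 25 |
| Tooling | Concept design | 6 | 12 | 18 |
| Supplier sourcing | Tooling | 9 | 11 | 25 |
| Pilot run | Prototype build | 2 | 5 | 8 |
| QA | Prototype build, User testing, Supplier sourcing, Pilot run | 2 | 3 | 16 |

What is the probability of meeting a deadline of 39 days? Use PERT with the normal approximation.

0.834

te_Concept design = (3 + 4·5 + 7)/6 = 30/6 = 5; σ²_Concept design = ((7−3)/6)² = 0.444
te_Prototype build = (10 + 4·12 + 20)/6 = 78/6 = 13; σ²_Prototype build = ((20−10)/6)² = 2.778
te_User testing = (7 + 4·13 + 25)/6 = 84/6 = 14; σ²_User testing = ((25−7)/6)² = 9.000
te_Tooling = (6 + 4·12 + 18)/6 = 72/6 = 12; σ²_Tooling = ((18−6)/6)² = 4.000
te_Supplier sourcing = (9 + 4·11 + 25)/6 = 78/6 = 13; σ²_Supplier sourcing = ((25−9)/6)² = 7.111
te_Pilot run = (2 + 4·5 + 8)/6 = 30/6 = 5; σ²_Pilot run = ((8−2)/6)² = 1.000
te_QA = (2 + 4·3 + 16)/6 = 30/6 = 5; σ²_QA = ((16−2)/6)² = 5.444

Forward pass:
ES_Concept design = 0; EF_Concept design = 5
ES_Prototype build = 5; EF_Prototype build = 5+13 = 18
ES_User testing = 5; EF_User testing = 5+14 = 19
ES_Tooling = 5; EF_Tooling = 5+12 = 17
ES_Supplier sourcing = 17; EF_Supplier sourcing = 17+13 = 30
ES_Pilot run = 18; EF_Pilot run = 18+5 = 23
ES_QA = max(EF_Prototype build=18, EF_User testing=19, EF_Supplier sourcing=30, EF_Pilot run=23) = 30; EF_QA = 30+5 = 35
Expected project duration μ = 35 days. Critical path: Concept design → Tooling → Supplier sourcing → QA.

Variance along critical path = 0.444 + 4.000 + 7.111 + 5.444 = 17.000; σ = √17.000 = 4.123 days.
Z = (39 − 35) / 4.123 = 0.970
P(T ≤ 39) = Φ(0.970) ≈ 0.834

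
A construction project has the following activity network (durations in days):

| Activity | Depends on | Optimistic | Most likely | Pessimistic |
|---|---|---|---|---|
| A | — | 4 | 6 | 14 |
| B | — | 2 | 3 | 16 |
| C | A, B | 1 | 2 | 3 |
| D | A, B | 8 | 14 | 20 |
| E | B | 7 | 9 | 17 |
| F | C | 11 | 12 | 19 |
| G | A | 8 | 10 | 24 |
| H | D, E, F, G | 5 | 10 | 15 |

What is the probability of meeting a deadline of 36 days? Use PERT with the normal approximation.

te_A = (4 + 4·6 + 14)/6 = 42/6 = 7; σ²_A = ((14−4)/6)² = 2.778
te_B = (2 + 4·3 + 16)/6 = 30/6 = 5; σ²_B = ((16−2)/6)² = 5.444
te_C = (1 + 4·2 + 3)/6 = 12/6 = 2; σ²_C = ((3−1)/6)² = 0.111
te_D = (8 + 4·14 + 20)/6 = 84/6 = 14; σ²_D = ((20−8)/6)² = 4.000
te_E = (7 + 4·9 + 17)/6 = 60/6 = 10; σ²_E = ((17−7)/6)² = 2.778
te_F = (11 + 4·12 + 19)/6 = 78/6 = 13; σ²_F = ((19−11)/6)² = 1.778
te_G = (8 + 4·10 + 24)/6 = 72/6 = 12; σ²_G = ((24−8)/6)² = 7.111
te_H = (5 + 4·10 + 15)/6 = 60/6 = 10; σ²_H = ((15−5)/6)² = 2.778

Forward pass:
ES_A = 0; EF_A = 7
ES_B = 0; EF_B = 5
ES_C = max(EF_A=7, EF_B=5) = 7; EF_C = 7+2 = 9
ES_D = max(EF_A=7, EF_B=5) = 7; EF_D = 7+14 = 21
ES_E = 5; EF_E = 5+10 = 15
ES_F = 9; EF_F = 9+13 = 22
ES_G = 7; EF_G = 7+12 = 19
ES_H = max(EF_D=21, EF_E=15, EF_F=22, EF_G=19) = 22; EF_H = 22+10 = 32
Expected project duration μ = 32 days. Critical path: A → C → F → H.

Variance along critical path = 2.778 + 0.111 + 1.778 + 2.778 = 7.444; σ = √7.444 = 2.728 days.
Z = (36 − 32) / 2.728 = 1.466
P(T ≤ 36) = Φ(1.466) ≈ 0.929

0.929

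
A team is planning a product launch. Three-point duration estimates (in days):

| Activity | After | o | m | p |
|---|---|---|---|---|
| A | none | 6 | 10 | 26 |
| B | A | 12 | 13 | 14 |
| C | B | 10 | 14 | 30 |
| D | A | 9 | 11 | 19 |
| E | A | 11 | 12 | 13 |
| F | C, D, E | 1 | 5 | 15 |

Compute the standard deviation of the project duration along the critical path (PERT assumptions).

te_A = (6 + 4·10 + 26)/6 = 72/6 = 12; σ²_A = ((26−6)/6)² = 11.111
te_B = (12 + 4·13 + 14)/6 = 78/6 = 13; σ²_B = ((14−12)/6)² = 0.111
te_C = (10 + 4·14 + 30)/6 = 96/6 = 16; σ²_C = ((30−10)/6)² = 11.111
te_D = (9 + 4·11 + 19)/6 = 72/6 = 12; σ²_D = ((19−9)/6)² = 2.778
te_E = (11 + 4·12 + 13)/6 = 72/6 = 12; σ²_E = ((13−11)/6)² = 0.111
te_F = (1 + 4·5 + 15)/6 = 36/6 = 6; σ²_F = ((15−1)/6)² = 5.444

Forward pass:
ES_A = 0; EF_A = 12
ES_B = 12; EF_B = 12+13 = 25
ES_C = 25; EF_C = 25+16 = 41
ES_D = 12; EF_D = 12+12 = 24
ES_E = 12; EF_E = 12+12 = 24
ES_F = max(EF_C=41, EF_D=24, EF_E=24) = 41; EF_F = 41+6 = 47
Expected project duration μ = 47 days. Critical path: A → B → C → F.

Variance along critical path = 11.111 + 0.111 + 11.111 + 5.444 = 27.778
σ = √27.778 = 5.270 days

5.27 days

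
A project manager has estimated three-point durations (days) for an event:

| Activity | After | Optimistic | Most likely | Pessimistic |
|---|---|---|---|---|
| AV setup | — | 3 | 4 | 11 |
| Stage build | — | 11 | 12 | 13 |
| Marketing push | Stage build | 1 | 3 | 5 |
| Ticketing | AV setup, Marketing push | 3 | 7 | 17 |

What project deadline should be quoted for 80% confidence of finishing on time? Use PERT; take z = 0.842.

te_AV setup = (3 + 4·4 + 11)/6 = 30/6 = 5; σ²_AV setup = ((11−3)/6)² = 1.778
te_Stage build = (11 + 4·12 + 13)/6 = 72/6 = 12; σ²_Stage build = ((13−11)/6)² = 0.111
te_Marketing push = (1 + 4·3 + 5)/6 = 18/6 = 3; σ²_Marketing push = ((5−1)/6)² = 0.444
te_Ticketing = (3 + 4·7 + 17)/6 = 48/6 = 8; σ²_Ticketing = ((17−3)/6)² = 5.444

Forward pass:
ES_AV setup = 0; EF_AV setup = 5
ES_Stage build = 0; EF_Stage build = 12
ES_Marketing push = 12; EF_Marketing push = 12+3 = 15
ES_Ticketing = max(EF_AV setup=5, EF_Marketing push=15) = 15; EF_Ticketing = 15+8 = 23
Expected project duration μ = 23 days. Critical path: Stage build → Marketing push → Ticketing.

Variance along critical path = 0.111 + 0.444 + 5.444 = 6.000; σ = 2.449 days.
D = μ + z·σ = 23 + 0.842·2.449 = 25.1 days

25.1 days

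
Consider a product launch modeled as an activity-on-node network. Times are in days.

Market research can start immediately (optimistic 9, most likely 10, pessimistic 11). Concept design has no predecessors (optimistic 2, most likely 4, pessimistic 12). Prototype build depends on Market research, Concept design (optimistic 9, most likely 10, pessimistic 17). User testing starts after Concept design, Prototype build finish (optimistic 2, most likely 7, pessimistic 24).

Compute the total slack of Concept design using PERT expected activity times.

te_Market research = (9 + 4·10 + 11)/6 = 60/6 = 10
te_Concept design = (2 + 4·4 + 12)/6 = 30/6 = 5
te_Prototype build = (9 + 4·10 + 17)/6 = 66/6 = 11
te_User testing = (2 + 4·7 + 24)/6 = 54/6 = 9

Forward pass:
ES_Market research = 0; EF_Market research = 10
ES_Concept design = 0; EF_Concept design = 5
ES_Prototype build = max(EF_Market research=10, EF_Concept design=5) = 10; EF_Prototype build = 10+11 = 21
ES_User testing = max(EF_Concept design=5, EF_Prototype build=21) = 21; EF_User testing = 21+9 = 30
Expected project duration μ = 30 days. Critical path: Market research → Prototype build → User testing.

Backward pass:
LF_User testing = 30; LS_User testing = 30−9 = 21
LF_Prototype build = LS_User testing = 21; LS_Prototype build = 21−11 = 10
LF_Concept design = min(LS_Prototype build=10, LS_User testing=21) = 10; LS_Concept design = 10−5 = 5
LF_Market research = LS_Prototype build = 10; LS_Market research = 10−10 = 0
Slack_Concept design = LS_Concept design − ES_Concept design = 5 − 0 = 5

5 days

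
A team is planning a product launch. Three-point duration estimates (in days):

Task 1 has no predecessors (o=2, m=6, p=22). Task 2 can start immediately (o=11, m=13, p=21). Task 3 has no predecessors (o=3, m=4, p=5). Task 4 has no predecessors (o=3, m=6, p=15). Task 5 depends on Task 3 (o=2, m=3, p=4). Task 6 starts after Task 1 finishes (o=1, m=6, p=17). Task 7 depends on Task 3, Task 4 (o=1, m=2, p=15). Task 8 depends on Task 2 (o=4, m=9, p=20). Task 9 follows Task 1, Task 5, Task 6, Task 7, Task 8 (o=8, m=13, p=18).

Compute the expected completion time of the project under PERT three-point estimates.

te_Task 1 = (2 + 4·6 + 22)/6 = 48/6 = 8
te_Task 2 = (11 + 4·13 + 21)/6 = 84/6 = 14
te_Task 3 = (3 + 4·4 + 5)/6 = 24/6 = 4
te_Task 4 = (3 + 4·6 + 15)/6 = 42/6 = 7
te_Task 5 = (2 + 4·3 + 4)/6 = 18/6 = 3
te_Task 6 = (1 + 4·6 + 17)/6 = 42/6 = 7
te_Task 7 = (1 + 4·2 + 15)/6 = 24/6 = 4
te_Task 8 = (4 + 4·9 + 20)/6 = 60/6 = 10
te_Task 9 = (8 + 4·13 + 18)/6 = 78/6 = 13

Forward pass:
ES_Task 1 = 0; EF_Task 1 = 8
ES_Task 2 = 0; EF_Task 2 = 14
ES_Task 3 = 0; EF_Task 3 = 4
ES_Task 4 = 0; EF_Task 4 = 7
ES_Task 5 = 4; EF_Task 5 = 4+3 = 7
ES_Task 6 = 8; EF_Task 6 = 8+7 = 15
ES_Task 7 = max(EF_Task 3=4, EF_Task 4=7) = 7; EF_Task 7 = 7+4 = 11
ES_Task 8 = 14; EF_Task 8 = 14+10 = 24
ES_Task 9 = max(EF_Task 1=8, EF_Task 5=7, EF_Task 6=15, EF_Task 7=11, EF_Task 8=24) = 24; EF_Task 9 = 24+13 = 37
Expected project duration μ = 37 days. Critical path: Task 2 → Task 8 → Task 9.

37 days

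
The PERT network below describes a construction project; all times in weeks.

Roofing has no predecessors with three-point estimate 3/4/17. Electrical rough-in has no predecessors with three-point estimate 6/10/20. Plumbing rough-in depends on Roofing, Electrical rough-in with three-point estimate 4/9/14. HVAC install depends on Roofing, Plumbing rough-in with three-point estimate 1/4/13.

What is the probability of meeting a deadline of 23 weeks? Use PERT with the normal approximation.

0.284

te_Roofing = (3 + 4·4 + 17)/6 = 36/6 = 6; σ²_Roofing = ((17−3)/6)² = 5.444
te_Electrical rough-in = (6 + 4·10 + 20)/6 = 66/6 = 11; σ²_Electrical rough-in = ((20−6)/6)² = 5.444
te_Plumbing rough-in = (4 + 4·9 + 14)/6 = 54/6 = 9; σ²_Plumbing rough-in = ((14−4)/6)² = 2.778
te_HVAC install = (1 + 4·4 + 13)/6 = 30/6 = 5; σ²_HVAC install = ((13−1)/6)² = 4.000

Forward pass:
ES_Roofing = 0; EF_Roofing = 6
ES_Electrical rough-in = 0; EF_Electrical rough-in = 11
ES_Plumbing rough-in = max(EF_Roofing=6, EF_Electrical rough-in=11) = 11; EF_Plumbing rough-in = 11+9 = 20
ES_HVAC install = max(EF_Roofing=6, EF_Plumbing rough-in=20) = 20; EF_HVAC install = 20+5 = 25
Expected project duration μ = 25 weeks. Critical path: Electrical rough-in → Plumbing rough-in → HVAC install.

Variance along critical path = 5.444 + 2.778 + 4.000 = 12.222; σ = √12.222 = 3.496 weeks.
Z = (23 − 25) / 3.496 = -0.572
P(T ≤ 23) = Φ(-0.572) ≈ 0.284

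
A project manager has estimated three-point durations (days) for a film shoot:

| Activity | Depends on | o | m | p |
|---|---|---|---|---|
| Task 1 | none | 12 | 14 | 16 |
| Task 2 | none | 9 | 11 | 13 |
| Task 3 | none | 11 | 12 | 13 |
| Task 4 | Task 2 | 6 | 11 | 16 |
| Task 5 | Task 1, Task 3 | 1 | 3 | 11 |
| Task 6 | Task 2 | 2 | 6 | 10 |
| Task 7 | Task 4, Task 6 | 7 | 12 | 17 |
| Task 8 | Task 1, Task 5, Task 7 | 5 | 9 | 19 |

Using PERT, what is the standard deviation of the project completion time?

te_Task 1 = (12 + 4·14 + 16)/6 = 84/6 = 14; σ²_Task 1 = ((16−12)/6)² = 0.444
te_Task 2 = (9 + 4·11 + 13)/6 = 66/6 = 11; σ²_Task 2 = ((13−9)/6)² = 0.444
te_Task 3 = (11 + 4·12 + 13)/6 = 72/6 = 12; σ²_Task 3 = ((13−11)/6)² = 0.111
te_Task 4 = (6 + 4·11 + 16)/6 = 66/6 = 11; σ²_Task 4 = ((16−6)/6)² = 2.778
te_Task 5 = (1 + 4·3 + 11)/6 = 24/6 = 4; σ²_Task 5 = ((11−1)/6)² = 2.778
te_Task 6 = (2 + 4·6 + 10)/6 = 36/6 = 6; σ²_Task 6 = ((10−2)/6)² = 1.778
te_Task 7 = (7 + 4·12 + 17)/6 = 72/6 = 12; σ²_Task 7 = ((17−7)/6)² = 2.778
te_Task 8 = (5 + 4·9 + 19)/6 = 60/6 = 10; σ²_Task 8 = ((19−5)/6)² = 5.444

Forward pass:
ES_Task 1 = 0; EF_Task 1 = 14
ES_Task 2 = 0; EF_Task 2 = 11
ES_Task 3 = 0; EF_Task 3 = 12
ES_Task 4 = 11; EF_Task 4 = 11+11 = 22
ES_Task 5 = max(EF_Task 1=14, EF_Task 3=12) = 14; EF_Task 5 = 14+4 = 18
ES_Task 6 = 11; EF_Task 6 = 11+6 = 17
ES_Task 7 = max(EF_Task 4=22, EF_Task 6=17) = 22; EF_Task 7 = 22+12 = 34
ES_Task 8 = max(EF_Task 1=14, EF_Task 5=18, EF_Task 7=34) = 34; EF_Task 8 = 34+10 = 44
Expected project duration μ = 44 days. Critical path: Task 2 → Task 4 → Task 7 → Task 8.

Variance along critical path = 0.444 + 2.778 + 2.778 + 5.444 = 11.444
σ = √11.444 = 3.383 days

3.38 days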